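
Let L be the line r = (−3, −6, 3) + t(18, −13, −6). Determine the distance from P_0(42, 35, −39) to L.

Direction vector d = (18, −13, −6).
AP = (45, 41, −42), and AP × d = (−792, −486, −1323).
|AP × d|² = 2613789 and |d|² = 529, so the distance is √(2613789/529) = √4941 = 9√61.

9√61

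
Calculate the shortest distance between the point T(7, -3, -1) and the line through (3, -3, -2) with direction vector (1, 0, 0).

Direction vector d = (1, 0, 0).
AP = (4, 0, 1), and AP × d = (0, 1, 0).
|AP × d|² = 1 and |d|² = 1, so the distance is √1 = 1.

1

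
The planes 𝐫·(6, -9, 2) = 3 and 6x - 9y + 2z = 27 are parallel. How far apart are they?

Both planes have normal n = (6, -9, 2), |n| = 11. Any point on the first plane is at distance |27 − 3|/|n| = 24/11 from the second.

24/11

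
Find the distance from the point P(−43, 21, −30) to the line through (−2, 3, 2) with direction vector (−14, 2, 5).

√2129

Direction vector d = (−14, 2, 5).
AP = (−41, 18, −32), and AP × d = (154, 653, 170).
|AP × d|² = 479025 and |d|² = 225, so the distance is √(479025/225) = √2129.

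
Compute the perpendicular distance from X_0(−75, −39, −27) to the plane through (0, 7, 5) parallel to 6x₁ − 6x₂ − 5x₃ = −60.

14/√97

Parallel planes share the normal n = (6, −6, −5); since (0, 7, 5) lies on the plane, its equation is 6x₁ − 6x₂ − 5x₃ = -67.
Then n·(−75, −39, −27) − (−67) = −14.
|n| = √(36 + 36 + 25) = √97, so the distance is |-14|/√97 = 14√97/97.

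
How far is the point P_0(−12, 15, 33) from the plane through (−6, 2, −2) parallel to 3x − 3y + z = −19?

Parallel planes share the normal n = (3, −3, 1); since (−6, 2, −2) lies on the plane, its equation is 3x − 3y + z = -26.
n = (3, −3, 1); n·P − (-26) = -22; |n| = √19; distance = 22/√19 = 22√19/19.

22√19/19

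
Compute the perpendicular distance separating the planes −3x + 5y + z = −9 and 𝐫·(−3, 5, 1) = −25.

Both planes have normal n = (−3, 5, 1), |n| = √35. Any point on the first plane is at distance |(-25) − (-9)|/|n| = 16/√35 = 16√35/35 from the second.

16/√35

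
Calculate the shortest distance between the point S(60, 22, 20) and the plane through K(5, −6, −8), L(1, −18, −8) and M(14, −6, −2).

KL = (−4, −12, 0) and KM = (9, 0, 6), so a normal is n = KL × KM = (−72, 24, 108).
d = |(-72)·60 + 24·22 + 108·20 − (-1368)| / √(5184 + 576 + 11664) = |-264| / 132 = 2.

2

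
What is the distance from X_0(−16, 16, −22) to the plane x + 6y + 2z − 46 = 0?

10/√41

Normal vector n = (1, 6, 2), and n·(−16, 16, −22) − 46 = −10.
|n| = √(1 + 36 + 4) = √41, so the distance is |-10|/√41 = 10/√41.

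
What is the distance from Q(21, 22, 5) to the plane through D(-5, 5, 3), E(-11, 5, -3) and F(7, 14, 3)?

4/√34

DE = (-6, 0, -6) and DF = (12, 9, 0), so a normal is n = DE × DF = (54, -72, -54).
Then n·(21, 22, 5) - (-792) = 72.
|n| = √(2916 + 5184 + 2916) = 18√34, so the distance is |72|/(18√34) = 2√34/17.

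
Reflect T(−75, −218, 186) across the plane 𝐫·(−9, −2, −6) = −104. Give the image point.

(-663/11, -2362/11, 2154/11)

With n = (−9, −2, −6), the signed offset is (n·T − (-104))/|n|² = 99/121 = 9/11.
T' = T − 2t·n = (−75, −218, 186) − (18/11)·(−9, −2, −6) = (−663/11, −2362/11, 2154/11).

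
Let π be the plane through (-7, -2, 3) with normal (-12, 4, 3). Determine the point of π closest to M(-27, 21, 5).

(-3, 13, -1)

The perpendicular from M has direction n = (-12, 4, 3): r = (-27, 21, 5) + λ(-12, 4, 3).
Substitute into the plane: n·(M + λn) = 85 gives 423 + 169λ = 85, so λ = -2.
Foot = (-27, 21, 5) + (-2)·(-12, 4, 3) = (-3, 13, -1).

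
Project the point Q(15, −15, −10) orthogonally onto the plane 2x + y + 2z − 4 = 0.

(17, -14, -8)

n = (2, 1, 2), |n|² = 9, and n·Q − 4 = -9.
t = -9/9 = -1, so the foot is Q − t·n = (15, −15, −10) − (-1)·(2, 1, 2) = (17, −14, −8).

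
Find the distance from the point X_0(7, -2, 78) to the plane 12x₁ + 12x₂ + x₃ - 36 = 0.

6

d = |12·7 + 12·(-2) + 1·78 − 36| / √(144 + 144 + 1) = |102| / 17 = 6.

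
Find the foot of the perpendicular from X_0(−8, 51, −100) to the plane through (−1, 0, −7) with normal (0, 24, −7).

(-8, -21, -79)

n = (0, 24, −7), |n|² = 625, and n·X_0 − 49 = 1875.
t = 1875/625 = 3, so the foot is X_0 − t·n = (−8, 51, −100) − 3·(0, 24, −7) = (−8, −21, −79).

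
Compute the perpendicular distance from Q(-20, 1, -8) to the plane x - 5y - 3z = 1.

2/√35

d = |1·(-20) + (-5)·1 + (-3)·(-8) − 1| / √(1 + 25 + 9) = |-2| / √35 = 2/√35.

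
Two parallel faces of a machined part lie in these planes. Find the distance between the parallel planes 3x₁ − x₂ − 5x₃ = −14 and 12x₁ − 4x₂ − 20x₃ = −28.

√35/5

Divide the second equation by 4 to match normals: 3x₁ − x₂ − 5x₃ = -7.
With common normal n = (3, −1, −5) (|n| = √35), the distance is |(-14) − (-7)|/|n| = 7/√35.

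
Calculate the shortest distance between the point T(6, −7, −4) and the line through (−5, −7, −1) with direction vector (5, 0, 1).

Direction vector d = (5, 0, 1).
AP = (11, 0, −3); AP·d = 52, |AP|² = 130, |d|² = 26.
distance² = |AP|² − (AP·d)²/|d|² = 130 − 2704/26 = 26, so the distance is √26.

√26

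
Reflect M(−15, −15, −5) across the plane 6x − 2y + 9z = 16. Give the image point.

n = (6, −2, 9), |n|² = 121, n·M − 16 = -121, so t = -121/121 = -1.
Foot F = M − (-1)·n = (−9, −17, 4); the reflection is 2F − M = (−3, −19, 13).

(-3, -19, 13)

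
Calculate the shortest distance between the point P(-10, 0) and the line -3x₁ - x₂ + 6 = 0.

18√10/5

The normal to the line is n = (-3, -1) with |n| = √10.
|n·P − (-6)| = |30 − (-6)| = 36, so the distance is 36/√10.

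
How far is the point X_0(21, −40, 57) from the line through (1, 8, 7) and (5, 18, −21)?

2√401

A direction vector is d = (4, 10, −28).
AP = (20, −48, 50), and AP × d = (844, 760, 392).
|AP × d|² = 1443600 and |d|² = 900, so the distance is √(1443600/900) = √1604 = 2√401.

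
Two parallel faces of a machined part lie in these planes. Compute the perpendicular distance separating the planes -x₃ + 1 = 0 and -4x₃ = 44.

Divide the second equation by 4 to match normals: -x₃ = 11.
With common normal n = (0, 0, -1) (|n| = 1), the distance is |(-1) − 11|/|n| = 12/1 = 12.

12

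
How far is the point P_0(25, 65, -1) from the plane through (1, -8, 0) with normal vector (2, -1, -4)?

The plane has equation n·(r − (1, -8, 0)) = 0, i.e. n·r = 10.
n = (2, -1, -4); n·P − 10 = -21; |n| = √21; distance = 21/√21 = √21.

√21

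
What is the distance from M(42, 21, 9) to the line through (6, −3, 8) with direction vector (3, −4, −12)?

Direction vector d = (3, −4, −12).
AP = (36, 24, 1); AP·d = 0, |AP|² = 1873, |d|² = 169.
distance² = |AP|² − (AP·d)²/|d|² = 1873 − 0/169 = 1873, so the distance is √1873.

√1873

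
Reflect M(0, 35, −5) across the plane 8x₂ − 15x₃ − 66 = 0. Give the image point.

(0, 19, 25)

n = (0, 8, −15), |n|² = 289, n·M − 66 = 289, so t = 289/289 = 1.
Foot F = M − 1·n = (0, 27, 10); the reflection is 2F − M = (0, 19, 25).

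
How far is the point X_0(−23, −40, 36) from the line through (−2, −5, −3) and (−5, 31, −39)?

A direction vector is d = (−3, 36, −36).
AP = (−21, −35, 39); AP·d = -2601, |AP|² = 3187, |d|² = 2601.
distance² = |AP|² − (AP·d)²/|d|² = 3187 − 6765201/2601 = 586, so the distance is √586.

√586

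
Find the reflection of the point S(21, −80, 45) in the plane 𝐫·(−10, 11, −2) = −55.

With n = (−10, 11, −2), the signed offset is (n·S − (-55))/|n|² = -1125/225 = -5.
S' = S − 2t·n = (21, −80, 45) − (-10)·(−10, 11, −2) = (−79, 30, 25).

(-79, 30, 25)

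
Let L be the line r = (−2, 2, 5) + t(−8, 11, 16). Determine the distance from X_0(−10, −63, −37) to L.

2√521

Direction vector d = (−8, 11, 16).
AP = (−8, −65, −42); AP·d = -1323, |AP|² = 6053, |d|² = 441.
distance² = |AP|² − (AP·d)²/|d|² = 6053 − 1750329/441 = 2084, so the distance is 2√521.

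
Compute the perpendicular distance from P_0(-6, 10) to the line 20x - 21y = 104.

434/29

The normal to the line is n = (20, -21) with |n| = 29.
|n·P_0 − 104| = |-330 − 104| = 434, so the distance is 434/29.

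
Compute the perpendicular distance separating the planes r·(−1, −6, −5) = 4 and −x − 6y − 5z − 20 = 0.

8√62/31

With common normal n = (−1, −6, −5) (|n| = √62), the distance is |4 − 20|/|n| = 16/√62 = 8√62/31.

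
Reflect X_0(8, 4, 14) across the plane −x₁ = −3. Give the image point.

(-2, 4, 14)

n = (−1, 0, 0), |n|² = 1, n·X_0 − (-3) = -5, so t = -5/1 = -5.
Foot F = X_0 − (-5)·n = (3, 4, 14); the reflection is 2F − X_0 = (−2, 4, 14).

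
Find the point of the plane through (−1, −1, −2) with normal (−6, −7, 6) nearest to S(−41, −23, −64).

n = (−6, −7, 6), |n|² = 121, and n·S − 1 = 22.
t = 22/121 = 2/11, so the foot is S − t·n = (−41, −23, −64) − (2/11)·(−6, −7, 6) = (−439/11, −239/11, −716/11).

(-439/11, -239/11, -716/11)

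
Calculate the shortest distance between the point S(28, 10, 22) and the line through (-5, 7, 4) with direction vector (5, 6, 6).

Direction vector d = (5, 6, 6).
AP = (33, 3, 18), and AP × d = (-90, -108, 183).
|AP × d|² = 53253 and |d|² = 97, so the distance is √(53253/97) = √549 = 3√61.

3√61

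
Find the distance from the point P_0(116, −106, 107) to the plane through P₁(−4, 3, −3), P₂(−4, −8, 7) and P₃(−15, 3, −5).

P₁P₂ = (0, −11, 10) and P₁P₃ = (−11, 0, −2), so a normal is n = P₁P₂ × P₁P₃ = (22, −110, −121).
n = (22, −110, −121); n·P − (-55) = 1320; |n| = 165; distance = 1320/165 = 8.

8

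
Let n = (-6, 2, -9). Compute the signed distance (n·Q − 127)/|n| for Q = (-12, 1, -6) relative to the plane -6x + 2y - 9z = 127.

n·Q − 127 = 1.
|n| = 11, so the signed distance is 1/11.

1/11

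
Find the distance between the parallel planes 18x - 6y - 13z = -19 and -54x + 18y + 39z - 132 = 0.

Divide the second equation by -3 to match normals: 18x - 6y - 13z = -44.
Both planes have normal n = (18, -6, -13), |n| = 23. Any point on the first plane is at distance |(-44) − (-19)|/|n| = 25/23 from the second.

25/23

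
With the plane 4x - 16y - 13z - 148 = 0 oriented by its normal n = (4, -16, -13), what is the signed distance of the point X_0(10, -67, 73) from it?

n·X_0 − 148 = 15.
|n| = 21, so the signed distance is 15/21 = 5/7.

5/7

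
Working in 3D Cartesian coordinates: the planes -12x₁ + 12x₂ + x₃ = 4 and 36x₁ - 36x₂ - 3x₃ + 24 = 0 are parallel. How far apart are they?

Divide the second equation by -3 to match normals: -12x₁ + 12x₂ + x₃ = 8.
With common normal n = (-12, 12, 1) (|n| = 17), the distance is |4 − 8|/|n| = 4/17.

4/17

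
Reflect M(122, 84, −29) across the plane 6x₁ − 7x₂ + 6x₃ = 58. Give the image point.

(1438/11, 812/11, -223/11)

With n = (6, −7, 6), the signed offset is (n·M − 58)/|n|² = -88/121 = -8/11.
M' = M − 2t·n = (122, 84, −29) − (-16/11)·(6, −7, 6) = (1438/11, 812/11, −223/11).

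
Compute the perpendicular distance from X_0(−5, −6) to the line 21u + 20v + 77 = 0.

148/29

The normal to the line is n = (21, 20) with |n| = 29.
|n·X_0 − (-77)| = |-225 − (-77)| = 148, so the distance is 148/29.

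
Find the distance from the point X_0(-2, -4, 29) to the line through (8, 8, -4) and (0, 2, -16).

33

A direction vector is d = (-8, -6, -12).
AP = (-10, -12, 33), and AP × d = (342, -384, -36).
|AP × d|² = 265716 and |d|² = 244, so the distance is √(265716/244) = √1089 = 33.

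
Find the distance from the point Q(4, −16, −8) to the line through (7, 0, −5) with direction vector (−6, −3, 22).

√274

Direction vector d = (−6, −3, 22).
AP = (−3, −16, −3); AP·d = 0, |AP|² = 274, |d|² = 529.
distance² = |AP|² − (AP·d)²/|d|² = 274 − 0/529 = 274, so the distance is √274.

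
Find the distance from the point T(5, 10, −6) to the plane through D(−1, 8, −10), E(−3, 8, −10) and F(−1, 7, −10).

DE = (−2, 0, 0) and DF = (0, −1, 0), so a normal is n = DE × DF = (0, 0, 2).
d = |2·(-6) − (-20)| / √(0 + 0 + 4) = |8| / 2 = 4.

4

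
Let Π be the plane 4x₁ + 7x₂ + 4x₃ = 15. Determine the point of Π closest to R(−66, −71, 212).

(-626/9, -695/9, 1876/9)

The perpendicular from R has direction n = (4, 7, 4): r = (−66, −71, 212) + t(4, 7, 4).
Substitute into the plane: n·(R + tn) = 15 gives 87 + 81t = 15, so t = -8/9.
Foot = (−66, −71, 212) + (-8/9)·(4, 7, 4) = (−626/9, −695/9, 1876/9).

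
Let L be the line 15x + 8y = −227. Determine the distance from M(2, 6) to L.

d = |15·2 + 8·6 − (-227)| / √(225 + 64) = |305|/17 = 305/17.

305/17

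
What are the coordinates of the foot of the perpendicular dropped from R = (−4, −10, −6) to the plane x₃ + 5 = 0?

(-4, -10, -5)

The perpendicular from R has direction n = (0, 0, 1): r = (−4, −10, −6) + λ(0, 0, 1).
Substitute into the plane: n·(R + λn) = -5 gives -6 + 1λ = -5, so λ = 1.
Foot = (−4, −10, −6) + 1·(0, 0, 1) = (−4, −10, −5).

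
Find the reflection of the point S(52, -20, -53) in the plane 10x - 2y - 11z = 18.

With n = (10, -2, -11), the signed offset is (n·S − 18)/|n|² = 1125/225 = 5.
S' = S − 2t·n = (52, -20, -53) − 10·(10, -2, -11) = (-48, 0, 57).

(-48, 0, 57)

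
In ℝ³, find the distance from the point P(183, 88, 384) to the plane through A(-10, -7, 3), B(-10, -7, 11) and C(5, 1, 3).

7

AB = (0, 0, 8) and AC = (15, 8, 0), so a normal is n = AB × AC = (-64, 120, 0).
Then n·(183, 88, 384) - (-200) = -952.
|n| = √(4096 + 14400 + 0) = 136, so the distance is |-952|/136 = 7.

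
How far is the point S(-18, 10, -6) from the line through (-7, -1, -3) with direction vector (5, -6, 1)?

Direction vector d = (5, -6, 1).
AP = (-11, 11, -3); AP·d = -124, |AP|² = 251, |d|² = 62.
distance² = |AP|² − (AP·d)²/|d|² = 251 − 15376/62 = 3, so the distance is √3.

√3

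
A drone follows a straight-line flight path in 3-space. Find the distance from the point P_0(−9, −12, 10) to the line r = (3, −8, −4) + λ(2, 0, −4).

Direction vector d = (2, 0, −4).
AP = (−12, −4, 14), and AP × d = (16, −20, 8).
|AP × d|² = 720 and |d|² = 20, so the distance is √(720/20) = √36 = 6.

6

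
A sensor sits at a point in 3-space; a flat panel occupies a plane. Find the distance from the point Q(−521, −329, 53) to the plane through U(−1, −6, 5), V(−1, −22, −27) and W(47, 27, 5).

8

UV = (0, −16, −32) and UW = (48, 33, 0), so a normal is n = UV × UW = (1056, −1536, 768).
Then n·(−521, −329, 53) − 12000 = −16128.
|n| = √(1115136 + 2359296 + 589824) = 2016, so the distance is |-16128|/2016 = 8.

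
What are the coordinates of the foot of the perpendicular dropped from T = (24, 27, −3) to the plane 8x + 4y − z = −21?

(-8, 11, 1)

n = (8, 4, −1), |n|² = 81, and n·T − (-21) = 324.
t = 324/81 = 4, so the foot is T − t·n = (24, 27, −3) − 4·(8, 4, −1) = (−8, 11, 1).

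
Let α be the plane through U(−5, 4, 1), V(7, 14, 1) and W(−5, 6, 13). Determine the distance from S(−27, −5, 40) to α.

UV = (12, 10, 0) and UW = (0, 2, 12), so a normal is n = UV × UW = (120, −144, 24).
Then n·(−27, −5, 40) − (−1152) = −408.
|n| = √(14400 + 20736 + 576) = 24√62, so the distance is |-408|/(24√62) = 17/√62.

17√62/62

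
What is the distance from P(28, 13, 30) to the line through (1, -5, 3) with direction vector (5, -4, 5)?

Direction vector d = (5, -4, 5).
AP = (27, 18, 27); AP·d = 198, |AP|² = 1782, |d|² = 66.
distance² = |AP|² − (AP·d)²/|d|² = 1782 − 39204/66 = 1188, so the distance is 6√33.

6√33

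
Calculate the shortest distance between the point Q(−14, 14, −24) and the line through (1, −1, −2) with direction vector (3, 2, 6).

Direction vector d = (3, 2, 6).
AP = (−15, 15, −22), and AP × d = (134, 24, −75).
|AP × d|² = 24157 and |d|² = 49, so the distance is √(24157/49) = √493.

√493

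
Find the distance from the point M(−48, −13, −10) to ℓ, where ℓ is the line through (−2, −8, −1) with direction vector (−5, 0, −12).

√1546

Direction vector d = (−5, 0, −12).
AP = (−46, −5, −9); AP·d = 338, |AP|² = 2222, |d|² = 169.
distance² = |AP|² − (AP·d)²/|d|² = 2222 − 114244/169 = 1546, so the distance is √1546.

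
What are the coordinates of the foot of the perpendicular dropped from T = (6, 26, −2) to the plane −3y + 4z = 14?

The perpendicular from T has direction n = (0, −3, 4): r = (6, 26, −2) + μ(0, −3, 4).
Substitute into the plane: n·(T + μn) = 14 gives -86 + 25μ = 14, so μ = 4.
Foot = (6, 26, −2) + 4·(0, −3, 4) = (6, 14, 14).

(6, 14, 14)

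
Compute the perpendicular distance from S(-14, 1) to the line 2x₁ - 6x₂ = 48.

41/√10

The normal to the line is n = (2, -6) with |n| = 2√10.
|n·S − 48| = |-34 − 48| = 82, so the distance is 82/(2√10) = 41/√10.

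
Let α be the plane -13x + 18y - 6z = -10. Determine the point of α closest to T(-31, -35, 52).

n = (-13, 18, -6), |n|² = 529, and n·T − (-10) = -529.
t = -529/529 = -1, so the foot is T − t·n = (-31, -35, 52) − (-1)·(-13, 18, -6) = (-44, -17, 46).

(-44, -17, 46)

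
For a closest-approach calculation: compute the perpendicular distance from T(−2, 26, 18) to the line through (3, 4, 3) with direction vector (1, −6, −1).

3√14

Direction vector d = (1, −6, −1).
AP = (−5, 22, 15), and AP × d = (68, 10, 8).
|AP × d|² = 4788 and |d|² = 38, so the distance is √(4788/38) = √126 = 3√14.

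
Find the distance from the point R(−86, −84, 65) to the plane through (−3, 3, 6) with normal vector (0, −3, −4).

5

The plane has equation n·(r − (−3, 3, 6)) = 0, i.e. n·r = -33.
n = (0, −3, −4); n·P − (-33) = 25; |n| = 5; distance = 25/5 = 5.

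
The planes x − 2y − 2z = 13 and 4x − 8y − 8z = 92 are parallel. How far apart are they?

Divide the second equation by 4 to match normals: x − 2y − 2z = 23.
With common normal n = (1, −2, −2) (|n| = 3), the distance is |13 − 23|/|n| = 10/3.

10/3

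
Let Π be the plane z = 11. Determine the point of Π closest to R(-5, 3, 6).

(-5, 3, 11)

The perpendicular from R has direction n = (0, 0, 1): r = (-5, 3, 6) + t(0, 0, 1).
Substitute into the plane: n·(R + tn) = 11 gives 6 + 1t = 11, so t = 5.
Foot = (-5, 3, 6) + 5·(0, 0, 1) = (-5, 3, 11).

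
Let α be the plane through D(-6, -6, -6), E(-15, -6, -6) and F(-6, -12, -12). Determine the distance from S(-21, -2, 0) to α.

DE = (-9, 0, 0) and DF = (0, -6, -6), so a normal is n = DE × DF = (0, -54, 54).
n = (0, -54, 54); n·P − 0 = 108; |n| = 54√2; distance = 108/(54√2) = √2.

√2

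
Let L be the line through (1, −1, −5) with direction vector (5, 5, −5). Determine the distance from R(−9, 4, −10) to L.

Direction vector d = (5, 5, −5).
AP = (−10, 5, −5); AP·d = 0, |AP|² = 150, |d|² = 75.
distance² = |AP|² − (AP·d)²/|d|² = 150 − 0/75 = 150, so the distance is 5√6.

5√6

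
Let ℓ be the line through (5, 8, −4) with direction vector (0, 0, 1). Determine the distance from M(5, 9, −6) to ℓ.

1

Direction vector d = (0, 0, 1).
AP = (0, 1, −2), and AP × d = (1, 0, 0).
|AP × d|² = 1 and |d|² = 1, so the distance is √1 = 1.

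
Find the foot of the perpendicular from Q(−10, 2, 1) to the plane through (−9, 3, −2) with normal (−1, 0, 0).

The perpendicular from Q has direction n = (−1, 0, 0): r = (−10, 2, 1) + μ(−1, 0, 0).
Substitute into the plane: n·(Q + μn) = 9 gives 10 + 1μ = 9, so μ = -1.
Foot = (−10, 2, 1) + (-1)·(−1, 0, 0) = (−9, 2, 1).

(-9, 2, 1)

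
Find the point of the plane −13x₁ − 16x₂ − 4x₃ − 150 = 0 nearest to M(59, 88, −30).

(-6, 8, -50)

n = (−13, −16, −4), |n|² = 441, and n·M − 150 = -2205.
t = -2205/441 = -5, so the foot is M − t·n = (59, 88, −30) − (-5)·(−13, −16, −4) = (−6, 8, −50).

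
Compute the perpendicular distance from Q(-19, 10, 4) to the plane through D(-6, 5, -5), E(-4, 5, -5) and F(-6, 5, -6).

5

DE = (2, 0, 0) and DF = (0, 0, -1), so a normal is n = DE × DF = (0, 2, 0).
Then n·(-19, 10, 4) - 10 = 10.
|n| = √(0 + 4 + 0) = 2, so the distance is |10|/2 = 5.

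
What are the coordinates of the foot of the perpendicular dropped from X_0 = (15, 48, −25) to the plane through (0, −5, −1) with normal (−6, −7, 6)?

The perpendicular from X_0 has direction n = (−6, −7, 6): r = (15, 48, −25) + t(−6, −7, 6).
Substitute into the plane: n·(X_0 + tn) = 29 gives -576 + 121t = 29, so t = 5.
Foot = (15, 48, −25) + 5·(−6, −7, 6) = (−15, 13, 5).

(-15, 13, 5)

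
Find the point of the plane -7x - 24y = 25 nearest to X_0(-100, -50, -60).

(-79, 22, -60)

n = (-7, -24, 0), |n|² = 625, and n·X_0 − 25 = 1875.
t = 1875/625 = 3, so the foot is X_0 − t·n = (-100, -50, -60) − 3·(-7, -24, 0) = (-79, 22, -60).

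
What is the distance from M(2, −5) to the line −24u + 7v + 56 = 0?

d = |(-24)·2 + 7·(-5) − (-56)| / √(576 + 49) = |-27|/25 = 27/25.

27/25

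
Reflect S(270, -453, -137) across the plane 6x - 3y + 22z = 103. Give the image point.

With n = (6, -3, 22), the signed offset is (n·S − 103)/|n|² = -138/529 = -6/23.
S' = S − 2t·n = (270, -453, -137) − (-12/23)·(6, -3, 22) = (6282/23, -10455/23, -2887/23).

(6282/23, -10455/23, -2887/23)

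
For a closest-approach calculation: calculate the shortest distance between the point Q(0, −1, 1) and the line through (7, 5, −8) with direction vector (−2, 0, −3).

Direction vector d = (−2, 0, −3).
AP = (−7, −6, 9), and AP × d = (18, −39, −12).
|AP × d|² = 1989 and |d|² = 13, so the distance is √(1989/13) = √153 = 3√17.

3√17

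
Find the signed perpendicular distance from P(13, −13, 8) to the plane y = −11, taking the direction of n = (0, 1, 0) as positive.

-2

n·P − (-11) = -2.
|n| = 1, so the signed distance is -2/1 = -2.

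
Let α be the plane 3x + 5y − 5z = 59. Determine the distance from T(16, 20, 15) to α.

Normal vector n = (3, 5, −5), and n·(16, 20, 15) − 59 = 14.
|n| = √(9 + 25 + 25) = √59, so the distance is |14|/√59 = 14√59/59.

14√59/59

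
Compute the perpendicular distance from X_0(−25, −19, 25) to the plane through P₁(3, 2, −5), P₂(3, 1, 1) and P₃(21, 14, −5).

16/√53

P₁P₂ = (0, −1, 6) and P₁P₃ = (18, 12, 0), so a normal is n = P₁P₂ × P₁P₃ = (−72, 108, 18).
Then n·(−25, −19, 25) − (−90) = 288.
|n| = √(5184 + 11664 + 324) = 18√53, so the distance is |288|/(18√53) = 16/√53.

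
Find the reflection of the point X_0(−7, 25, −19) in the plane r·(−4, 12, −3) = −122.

With n = (−4, 12, −3), the signed offset is (n·X_0 − (-122))/|n|² = 507/169 = 3.
X_0' = X_0 − 2t·n = (−7, 25, −19) − 6·(−4, 12, −3) = (17, −47, −1).

(17, -47, -1)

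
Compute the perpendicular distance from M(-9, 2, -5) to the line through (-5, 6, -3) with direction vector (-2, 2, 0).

Direction vector d = (-2, 2, 0).
AP = (-4, -4, -2), and AP × d = (4, 4, -16).
|AP × d|² = 288 and |d|² = 8, so the distance is √(288/8) = √36 = 6.

6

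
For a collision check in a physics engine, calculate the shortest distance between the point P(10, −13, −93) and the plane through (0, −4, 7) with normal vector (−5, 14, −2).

The plane has equation n·(r − (0, −4, 7)) = 0, i.e. n·r = -70.
Then n·(10, −13, −93) − (−70) = 24.
|n| = √(25 + 196 + 4) = 15, so the distance is |24|/15 = 8/5.

8/5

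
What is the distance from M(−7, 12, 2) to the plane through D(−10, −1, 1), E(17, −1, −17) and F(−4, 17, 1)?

DE = (27, 0, −18) and DF = (6, 18, 0), so a normal is n = DE × DF = (324, −108, 486).
n = (324, −108, 486); n·P − (-2646) = 54; |n| = 594; distance = 54/594 = 1/11.

1/11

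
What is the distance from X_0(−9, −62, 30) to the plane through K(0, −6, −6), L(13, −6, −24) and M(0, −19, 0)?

30/23

KL = (13, 0, −18) and KM = (0, −13, 6), so a normal is n = KL × KM = (−234, −78, −169).
n = (−234, −78, −169); n·P − 1482 = 390; |n| = 299; distance = 390/299 = 30/23.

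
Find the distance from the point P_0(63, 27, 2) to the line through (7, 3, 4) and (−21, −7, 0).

A direction vector is d = (−28, −10, −4).
AP = (56, 24, −2); AP·d = -1800, |AP|² = 3716, |d|² = 900.
distance² = |AP|² − (AP·d)²/|d|² = 3716 − 3240000/900 = 116, so the distance is 2√29.

2√29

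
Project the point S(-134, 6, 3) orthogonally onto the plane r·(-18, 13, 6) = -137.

(-44, -59, -27)

n = (-18, 13, 6), |n|² = 529, and n·S − (-137) = 2645.
t = 2645/529 = 5, so the foot is S − t·n = (-134, 6, 3) − 5·(-18, 13, 6) = (-44, -59, -27).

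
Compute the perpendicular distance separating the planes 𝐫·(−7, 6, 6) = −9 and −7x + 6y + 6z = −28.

19/11

Both planes have normal n = (−7, 6, 6), |n| = 11. Any point on the first plane is at distance |(-28) − (-9)|/|n| = 19/11 from the second.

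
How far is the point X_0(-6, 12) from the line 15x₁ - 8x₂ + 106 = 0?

d = |15·(-6) + (-8)·12 − (-106)| / √(225 + 64) = |-80|/17 = 80/17.

80/17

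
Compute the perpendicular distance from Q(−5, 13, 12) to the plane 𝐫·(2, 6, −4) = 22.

√14/14

Normal vector n = (2, 6, −4), and n·(−5, 13, 12) − 22 = −2.
|n| = √(4 + 36 + 16) = 2√14, so the distance is |-2|/(2√14) = 1/√14.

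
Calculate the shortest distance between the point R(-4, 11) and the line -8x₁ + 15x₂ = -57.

254/17

The normal to the line is n = (-8, 15) with |n| = 17.
|n·R − (-57)| = |197 − (-57)| = 254, so the distance is 254/17.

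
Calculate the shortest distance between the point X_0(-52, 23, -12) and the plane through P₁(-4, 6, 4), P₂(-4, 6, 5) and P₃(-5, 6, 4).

P₁P₂ = (0, 0, 1) and P₁P₃ = (-1, 0, 0), so a normal is n = P₁P₂ × P₁P₃ = (0, -1, 0).
n = (0, -1, 0); n·P − (-6) = -17; |n| = 1; distance = 17/1 = 17.

17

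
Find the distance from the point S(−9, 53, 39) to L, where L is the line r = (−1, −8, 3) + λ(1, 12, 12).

√457

Direction vector d = (1, 12, 12).
AP = (−8, 61, 36); AP·d = 1156, |AP|² = 5081, |d|² = 289.
distance² = |AP|² − (AP·d)²/|d|² = 5081 − 1336336/289 = 457, so the distance is √457.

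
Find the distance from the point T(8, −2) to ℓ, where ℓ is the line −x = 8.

16

The normal to the line is n = (−1, 0) with |n| = 1.
|n·T − 8| = |-8 − 8| = 16, so the distance is 16/1 = 16.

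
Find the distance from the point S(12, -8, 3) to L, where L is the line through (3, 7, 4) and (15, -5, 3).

3√2

A direction vector is d = (12, -12, -1).
AP = (9, -15, -1), and AP × d = (3, -3, 72).
|AP × d|² = 5202 and |d|² = 289, so the distance is √(5202/289) = √18 = 3√2.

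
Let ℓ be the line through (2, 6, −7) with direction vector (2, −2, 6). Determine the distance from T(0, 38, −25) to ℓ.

18√2

Direction vector d = (2, −2, 6).
AP = (−2, 32, −18), and AP × d = (156, −24, −60).
|AP × d|² = 28512 and |d|² = 44, so the distance is √(28512/44) = √648 = 18√2.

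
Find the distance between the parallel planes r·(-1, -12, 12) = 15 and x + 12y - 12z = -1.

14/17

Divide the second equation by -1 to match normals: -x - 12y + 12z = 1.
With common normal n = (-1, -12, 12) (|n| = 17), the distance is |15 − 1|/|n| = 14/17.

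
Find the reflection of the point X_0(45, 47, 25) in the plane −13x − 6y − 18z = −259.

(-7, 23, -47)

With n = (−13, −6, −18), the signed offset is (n·X_0 − (-259))/|n|² = -1058/529 = -2.
X_0' = X_0 − 2t·n = (45, 47, 25) − (-4)·(−13, −6, −18) = (−7, 23, −47).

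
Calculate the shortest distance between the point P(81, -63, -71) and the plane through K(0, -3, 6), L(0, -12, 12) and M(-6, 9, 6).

27/√29

KL = (0, -9, 6) and KM = (-6, 12, 0), so a normal is n = KL × KM = (-72, -36, -54).
Then n·(81, -63, -71) - (-216) = 486.
|n| = √(5184 + 1296 + 2916) = 18√29, so the distance is |486|/(18√29) = 27/√29.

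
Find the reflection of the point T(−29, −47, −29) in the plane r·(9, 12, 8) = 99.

n = (9, 12, 8), |n|² = 289, n·T − 99 = -1156, so t = -1156/289 = -4.
Foot F = T − (-4)·n = (7, 1, 3); the reflection is 2F − T = (43, 49, 35).

(43, 49, 35)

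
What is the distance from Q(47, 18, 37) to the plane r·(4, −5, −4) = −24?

26√57/57

n = (4, −5, −4); n·P − (-24) = -26; |n| = √57; distance = 26/√57.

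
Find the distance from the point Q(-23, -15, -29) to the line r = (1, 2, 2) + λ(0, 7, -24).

Direction vector d = (0, 7, -24).
AP = (-24, -17, -31), and AP × d = (625, -576, -168).
|AP × d|² = 750625 and |d|² = 625, so the distance is √(750625/625) = √1201.

√1201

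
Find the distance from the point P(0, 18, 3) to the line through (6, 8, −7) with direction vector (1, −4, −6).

Direction vector d = (1, −4, −6).
AP = (−6, 10, 10), and AP × d = (−20, −26, 14).
|AP × d|² = 1272 and |d|² = 53, so the distance is √(1272/53) = √24 = 2√6.

2√6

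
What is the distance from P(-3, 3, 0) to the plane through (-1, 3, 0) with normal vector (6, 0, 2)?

3√10/5

The plane has equation n·(r − (-1, 3, 0)) = 0, i.e. n·r = -6.
Then n·(-3, 3, 0) - (-6) = -12.
|n| = √(36 + 0 + 4) = 2√10, so the distance is |-12|/(2√10) = 3√10/5.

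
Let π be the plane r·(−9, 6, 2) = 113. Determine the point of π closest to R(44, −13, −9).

The perpendicular from R has direction n = (−9, 6, 2): r = (44, −13, −9) + μ(−9, 6, 2).
Substitute into the plane: n·(R + μn) = 113 gives -492 + 121μ = 113, so μ = 5.
Foot = (44, −13, −9) + 5·(−9, 6, 2) = (−1, 17, 1).

(-1, 17, 1)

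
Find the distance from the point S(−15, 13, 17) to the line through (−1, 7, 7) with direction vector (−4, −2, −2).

Direction vector d = (−4, −2, −2).
AP = (−14, 6, 10), and AP × d = (8, −68, 52).
|AP × d|² = 7392 and |d|² = 24, so the distance is √(7392/24) = √308 = 2√77.

2√77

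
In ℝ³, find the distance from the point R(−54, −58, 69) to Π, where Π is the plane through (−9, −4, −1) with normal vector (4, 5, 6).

The plane has equation n·(r − (−9, −4, −1)) = 0, i.e. n·r = -62.
Then n·(−54, −58, 69) − (−62) = −30.
|n| = √(16 + 25 + 36) = √77, so the distance is |-30|/√77 = 30√77/77.

30√77/77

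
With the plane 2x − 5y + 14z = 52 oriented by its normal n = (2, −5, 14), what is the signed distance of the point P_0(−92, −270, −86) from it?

n·P_0 − 52 = -90.
|n| = 15, so the signed distance is -90/15 = -6.

-6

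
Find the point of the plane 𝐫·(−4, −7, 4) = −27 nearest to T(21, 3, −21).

(13, -11, -13)

The perpendicular from T has direction n = (−4, −7, 4): r = (21, 3, −21) + t(−4, −7, 4).
Substitute into the plane: n·(T + tn) = -27 gives -189 + 81t = -27, so t = 2.
Foot = (21, 3, −21) + 2·(−4, −7, 4) = (13, −11, −13).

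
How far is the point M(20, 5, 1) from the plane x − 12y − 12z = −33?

d = |1·20 + (-12)·5 + (-12)·1 − (-33)| / √(1 + 144 + 144) = |-19| / 17 = 19/17.

19/17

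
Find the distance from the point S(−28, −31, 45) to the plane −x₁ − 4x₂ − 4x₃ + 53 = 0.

25/√33

n = (−1, −4, −4); n·P − (-53) = 25; |n| = √33; distance = 25/√33.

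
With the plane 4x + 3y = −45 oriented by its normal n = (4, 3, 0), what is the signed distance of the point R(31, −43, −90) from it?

8

n·R − (-45) = 40.
|n| = 5, so the signed distance is 40/5 = 8.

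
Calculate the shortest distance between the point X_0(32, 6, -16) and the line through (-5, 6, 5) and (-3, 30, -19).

A direction vector is d = (2, 24, -24).
AP = (37, 0, -21); AP·d = 578, |AP|² = 1810, |d|² = 1156.
distance² = |AP|² − (AP·d)²/|d|² = 1810 − 334084/1156 = 1521, so the distance is 39.

39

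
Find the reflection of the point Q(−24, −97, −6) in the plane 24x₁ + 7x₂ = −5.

(72, -69, -6)

With n = (24, 7, 0), the signed offset is (n·Q − (-5))/|n|² = -1250/625 = -2.
Q' = Q − 2t·n = (−24, −97, −6) − (-4)·(24, 7, 0) = (72, −69, −6).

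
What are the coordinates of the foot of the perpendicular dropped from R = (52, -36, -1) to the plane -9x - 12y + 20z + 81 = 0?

(1309/25, -888/25, -9/5)

n = (-9, -12, 20), |n|² = 625, and n·R − (-81) = 25.
t = 25/625 = 1/25, so the foot is R − t·n = (52, -36, -1) − (1/25)·(-9, -12, 20) = (1309/25, -888/25, -9/5).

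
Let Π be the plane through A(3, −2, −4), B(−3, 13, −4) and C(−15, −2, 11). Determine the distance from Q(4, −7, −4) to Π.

5/√65

AB = (−6, 15, 0) and AC = (−18, 0, 15), so a normal is n = AB × AC = (225, 90, 270).
d = |225·4 + 90·(-7) + 270·(-4) − (-585)| / √(50625 + 8100 + 72900) = |-225| / (45√65) = 5/√65.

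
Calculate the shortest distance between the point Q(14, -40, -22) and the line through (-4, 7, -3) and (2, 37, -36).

√2669

A direction vector is d = (6, 30, -33).
AP = (18, -47, -19), and AP × d = (2121, 480, 822).
|AP × d|² = 5404725 and |d|² = 2025, so the distance is √(5404725/2025) = √2669.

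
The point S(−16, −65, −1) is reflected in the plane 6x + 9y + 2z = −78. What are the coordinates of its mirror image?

(44, 25, 19)

With n = (6, 9, 2), the signed offset is (n·S − (-78))/|n|² = -605/121 = -5.
S' = S − 2t·n = (−16, −65, −1) − (-10)·(6, 9, 2) = (44, 25, 19).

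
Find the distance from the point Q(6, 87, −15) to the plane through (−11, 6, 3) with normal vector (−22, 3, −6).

The plane has equation n·(r − (−11, 6, 3)) = 0, i.e. n·r = 242.
Then n·(6, 87, −15) − 242 = −23.
|n| = √(484 + 9 + 36) = 23, so the distance is |-23|/23 = 1.

1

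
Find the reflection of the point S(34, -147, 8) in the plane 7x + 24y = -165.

With n = (7, 24, 0), the signed offset is (n·S − (-165))/|n|² = -3125/625 = -5.
S' = S − 2t·n = (34, -147, 8) − (-10)·(7, 24, 0) = (104, 93, 8).

(104, 93, 8)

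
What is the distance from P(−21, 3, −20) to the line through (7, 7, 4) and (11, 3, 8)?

4√38

A direction vector is d = (4, −4, 4).
AP = (−28, −4, −24), and AP × d = (−112, 16, 128).
|AP × d|² = 29184 and |d|² = 48, so the distance is √(29184/48) = √608 = 4√38.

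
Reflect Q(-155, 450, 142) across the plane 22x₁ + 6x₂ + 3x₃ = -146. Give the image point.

With n = (22, 6, 3), the signed offset is (n·Q − (-146))/|n|² = -138/529 = -6/23.
Q' = Q − 2t·n = (-155, 450, 142) − (-12/23)·(22, 6, 3) = (-3301/23, 10422/23, 3302/23).

(-3301/23, 10422/23, 3302/23)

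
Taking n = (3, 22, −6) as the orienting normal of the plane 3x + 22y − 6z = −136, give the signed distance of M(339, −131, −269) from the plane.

-5

n·M − (-136) = -115.
|n| = 23, so the signed distance is -115/23 = -5.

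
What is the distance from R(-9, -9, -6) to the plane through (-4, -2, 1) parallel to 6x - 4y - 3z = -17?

19/√61

Parallel planes share the normal n = (6, -4, -3); since (-4, -2, 1) lies on the plane, its equation is 6x - 4y - 3z = -19.
d = |6·(-9) + (-4)·(-9) + (-3)·(-6) − (-19)| / √(36 + 16 + 9) = |19| / √61 = 19/√61.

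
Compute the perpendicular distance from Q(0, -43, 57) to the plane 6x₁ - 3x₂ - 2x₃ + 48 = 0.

9

Normal vector n = (6, -3, -2), and n·(0, -43, 57) - (-48) = 63.
|n| = √(36 + 9 + 4) = 7, so the distance is |63|/7 = 9.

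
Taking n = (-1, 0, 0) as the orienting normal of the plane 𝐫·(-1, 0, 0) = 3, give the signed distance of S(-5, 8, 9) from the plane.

n·S − 3 = 2.
|n| = 1, so the signed distance is 2/1 = 2.

2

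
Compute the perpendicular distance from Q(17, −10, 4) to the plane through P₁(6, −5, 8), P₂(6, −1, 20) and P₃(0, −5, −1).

P₁P₂ = (0, 4, 12) and P₁P₃ = (−6, 0, −9), so a normal is n = P₁P₂ × P₁P₃ = (−36, −72, 24).
Then n·(17, −10, 4) − 336 = −132.
|n| = √(1296 + 5184 + 576) = 84, so the distance is |-132|/84 = 11/7.

11/7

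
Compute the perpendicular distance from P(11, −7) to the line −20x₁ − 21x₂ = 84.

d = |(-20)·11 + (-21)·(-7) − 84| / √(400 + 441) = |-157|/29 = 157/29.

157/29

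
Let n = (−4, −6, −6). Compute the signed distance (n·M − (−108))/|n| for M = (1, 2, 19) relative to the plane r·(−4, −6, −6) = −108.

-√22/2

n·M − (-108) = -22.
|n| = 2√22, so the signed distance is -√22/2.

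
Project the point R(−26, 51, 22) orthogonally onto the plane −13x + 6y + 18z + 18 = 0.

(0, 39, -14)

n = (−13, 6, 18), |n|² = 529, and n·R − (-18) = 1058.
t = 1058/529 = 2, so the foot is R − t·n = (−26, 51, 22) − 2·(−13, 6, 18) = (0, 39, −14).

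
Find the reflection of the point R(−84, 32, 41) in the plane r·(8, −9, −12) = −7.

(-4, -58, -79)

n = (8, −9, −12), |n|² = 289, n·R − (-7) = -1445, so t = -1445/289 = -5.
Foot F = R − (-5)·n = (−44, −13, −19); the reflection is 2F − R = (−4, −58, −79).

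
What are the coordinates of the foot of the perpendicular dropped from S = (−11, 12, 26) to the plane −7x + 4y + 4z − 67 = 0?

(3, 4, 18)

The perpendicular from S has direction n = (−7, 4, 4): r = (−11, 12, 26) + λ(−7, 4, 4).
Substitute into the plane: n·(S + λn) = 67 gives 229 + 81λ = 67, so λ = -2.
Foot = (−11, 12, 26) + (-2)·(−7, 4, 4) = (3, 4, 18).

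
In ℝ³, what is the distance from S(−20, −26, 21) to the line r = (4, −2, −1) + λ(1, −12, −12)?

Direction vector d = (1, −12, −12).
AP = (−24, −24, 22), and AP × d = (552, −266, 312).
|AP × d|² = 472804 and |d|² = 289, so the distance is √(472804/289) = √1636 = 2√409.

2√409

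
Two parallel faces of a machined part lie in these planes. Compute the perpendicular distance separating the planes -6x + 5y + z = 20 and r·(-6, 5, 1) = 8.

With common normal n = (-6, 5, 1) (|n| = √62), the distance is |20 − 8|/|n| = 12/√62.

12/√62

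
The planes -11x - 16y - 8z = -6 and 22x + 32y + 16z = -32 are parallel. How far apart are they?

22/21

Divide the second equation by -2 to match normals: -11x - 16y - 8z = 16.
With common normal n = (-11, -16, -8) (|n| = 21), the distance is |(-6) − 16|/|n| = 22/21.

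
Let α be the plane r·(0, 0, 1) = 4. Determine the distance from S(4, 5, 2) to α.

2

Normal vector n = (0, 0, 1), and n·(4, 5, 2) - 4 = -2.
|n| = √(0 + 0 + 1) = 1, so the distance is |-2|/1 = 2.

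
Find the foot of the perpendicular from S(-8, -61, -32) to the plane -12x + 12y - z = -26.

n = (-12, 12, -1), |n|² = 289, and n·S − (-26) = -578.
t = -578/289 = -2, so the foot is S − t·n = (-8, -61, -32) − (-2)·(-12, 12, -1) = (-32, -37, -34).

(-32, -37, -34)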